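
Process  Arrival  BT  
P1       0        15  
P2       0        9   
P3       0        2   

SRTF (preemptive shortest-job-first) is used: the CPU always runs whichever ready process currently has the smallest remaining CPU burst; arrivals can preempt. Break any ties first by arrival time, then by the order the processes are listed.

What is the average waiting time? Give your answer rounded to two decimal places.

Schedule: | P3 0-2 | P2 2-11 | P1 11-26 |
Completion: P1=26  P2=11  P3=2
Turnaround (C−A): P1=26  P2=11  P3=2
Waiting times: P1=11, P2=2, P3=0
Average waiting = (11+2+0) / 3 = 13/3 = 4.33

4.33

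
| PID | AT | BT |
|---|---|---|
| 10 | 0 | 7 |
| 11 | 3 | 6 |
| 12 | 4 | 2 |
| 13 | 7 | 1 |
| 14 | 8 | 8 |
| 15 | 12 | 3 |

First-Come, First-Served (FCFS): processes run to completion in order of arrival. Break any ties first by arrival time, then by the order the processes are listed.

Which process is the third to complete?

12

Gantt: | 10 0-7 | 11 7-13 | 12 13-15 | 13 15-16 | 14 16-24 | 15 24-27 |
Completion: 10=7  11=13  12=15  13=16  14=24  15=27
Finish order: 10 → 11 → 12 → 13 → 14 → 15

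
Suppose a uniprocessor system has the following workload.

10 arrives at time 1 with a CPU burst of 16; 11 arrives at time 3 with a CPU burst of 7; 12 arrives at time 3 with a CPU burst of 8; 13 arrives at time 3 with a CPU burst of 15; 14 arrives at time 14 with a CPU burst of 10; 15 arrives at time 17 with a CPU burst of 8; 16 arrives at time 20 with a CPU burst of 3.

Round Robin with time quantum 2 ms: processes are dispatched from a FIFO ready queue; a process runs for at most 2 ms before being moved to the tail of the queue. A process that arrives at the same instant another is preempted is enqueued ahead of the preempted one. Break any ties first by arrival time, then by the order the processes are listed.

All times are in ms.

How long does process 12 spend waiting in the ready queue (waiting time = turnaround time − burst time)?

Gantt: | idle 0-1 | 10 1-3 | 11 3-5 | 12 5-7 | 13 7-9 | 10 9-11 | 11 11-13 | 12 13-15 | 13 15-17 | 10 17-19 | 11 19-21 | 14 21-23 | 12 23-25 | 15 25-27 | 13 27-29 | 10 29-31 | 16 31-33 | 11 33-34 | 14 34-36 | 12 36-38 | 15 38-40 | 13 40-42 | 10 42-44 | 16 44-45 | 14 45-47 | 15 47-49 | 13 49-51 | 10 51-53 | 14 53-55 | 15 55-57 | 13 57-59 | 10 59-61 | 14 61-63 | 13 63-65 | 10 65-67 | 13 67-68 |
Completion: 10=67  11=34  12=38  13=68  14=63  15=57  16=45
Turnaround (C−A): 10=66  11=31  12=35  13=65  14=49  15=40  16=25
Waiting(12) = turnaround − burst = 35 − 8 = 27

27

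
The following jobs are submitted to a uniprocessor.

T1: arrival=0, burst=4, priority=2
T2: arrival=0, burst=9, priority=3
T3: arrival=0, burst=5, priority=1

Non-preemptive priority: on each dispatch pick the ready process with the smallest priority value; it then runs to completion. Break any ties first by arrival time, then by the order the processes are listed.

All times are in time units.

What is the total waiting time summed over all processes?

Schedule: | T3 0-5 | T1 5-9 | T2 9-18 |
Completion: T1=9  T2=18  T3=5
Turnaround (C−A): T1=9  T2=18  T3=5
Waiting = turnaround − burst: T1=5, T2=9, T3=0
Total waiting = 5 + 9 + 0 = 14

14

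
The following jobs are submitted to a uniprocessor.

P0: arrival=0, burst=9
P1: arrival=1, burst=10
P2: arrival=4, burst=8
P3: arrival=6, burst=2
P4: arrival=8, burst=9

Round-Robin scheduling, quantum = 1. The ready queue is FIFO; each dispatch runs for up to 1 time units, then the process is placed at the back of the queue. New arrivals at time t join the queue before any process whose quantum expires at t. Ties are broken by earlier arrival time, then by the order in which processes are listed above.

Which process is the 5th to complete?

Gantt: | P0 0-1 | P1 1-2 | P0 2-3 | P1 3-4 | P0 4-5 | P2 5-6 | P1 6-7 | P0 7-8 | P3 8-9 | P2 9-10 | P1 10-11 | P4 11-12 | P0 12-13 | P3 13-14 | P2 14-15 | P1 15-16 | P4 16-17 | P0 17-18 | P2 18-19 | P1 19-20 | P4 20-21 | P0 21-22 | P2 22-23 | P1 23-24 | P4 24-25 | P0 25-26 | P2 26-27 | P1 27-28 | P4 28-29 | P0 29-30 | P2 30-31 | P1 31-32 | P4 32-33 | P2 33-34 | P1 34-35 | P4 35-38 |
Completion: P0=30  P1=35  P2=34  P3=14  P4=38
Turnaround (C−A): P0=30  P1=34  P2=30  P3=8  P4=30
Finish order: P3 → P0 → P2 → P1 → P4

P4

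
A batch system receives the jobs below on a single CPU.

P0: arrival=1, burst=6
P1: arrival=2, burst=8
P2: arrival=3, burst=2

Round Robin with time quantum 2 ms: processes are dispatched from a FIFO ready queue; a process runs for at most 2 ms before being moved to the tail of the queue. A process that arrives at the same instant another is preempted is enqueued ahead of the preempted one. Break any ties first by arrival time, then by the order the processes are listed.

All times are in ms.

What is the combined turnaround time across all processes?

31

Gantt: | idle 0-1 | P0 1-3 | P1 3-5 | P2 5-7 | P0 7-9 | P1 9-11 | P0 11-13 | P1 13-17 |
Completion: P0=13  P1=17  P2=7
Turnaround = completion − arrival: P0=12, P1=15, P2=4
Total turnaround = 12 + 15 + 4 = 31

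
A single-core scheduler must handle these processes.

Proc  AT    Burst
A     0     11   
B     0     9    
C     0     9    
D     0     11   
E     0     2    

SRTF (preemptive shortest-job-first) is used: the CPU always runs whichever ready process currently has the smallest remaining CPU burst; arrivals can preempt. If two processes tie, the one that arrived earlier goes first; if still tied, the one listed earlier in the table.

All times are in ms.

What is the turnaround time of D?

42

Schedule: | E 0-2 | B 2-11 | C 11-20 | A 20-31 | D 31-42 |
Completion: A=31  B=11  C=20  D=42  E=2
Turnaround (C−A): A=31  B=11  C=20  D=42  E=2
Turnaround(D) = completion − arrival = 42 − 0 = 42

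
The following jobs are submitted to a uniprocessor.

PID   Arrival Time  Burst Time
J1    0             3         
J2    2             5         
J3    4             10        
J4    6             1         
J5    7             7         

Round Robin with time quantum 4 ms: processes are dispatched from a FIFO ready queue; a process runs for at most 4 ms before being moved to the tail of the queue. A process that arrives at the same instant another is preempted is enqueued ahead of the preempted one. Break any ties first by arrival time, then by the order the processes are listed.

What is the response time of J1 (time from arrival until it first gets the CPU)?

Timeline: | J1 0-3 | J2 3-7 | J3 7-11 | J4 11-12 | J5 12-16 | J2 16-17 | J3 17-21 | J5 21-24 | J3 24-26 |
Completion: J1=3  J2=17  J3=26  J4=12  J5=24
Turnaround (C−A): J1=3  J2=15  J3=22  J4=6  J5=17
Response(J1) = first start − arrival = 0 − 0 = 0

0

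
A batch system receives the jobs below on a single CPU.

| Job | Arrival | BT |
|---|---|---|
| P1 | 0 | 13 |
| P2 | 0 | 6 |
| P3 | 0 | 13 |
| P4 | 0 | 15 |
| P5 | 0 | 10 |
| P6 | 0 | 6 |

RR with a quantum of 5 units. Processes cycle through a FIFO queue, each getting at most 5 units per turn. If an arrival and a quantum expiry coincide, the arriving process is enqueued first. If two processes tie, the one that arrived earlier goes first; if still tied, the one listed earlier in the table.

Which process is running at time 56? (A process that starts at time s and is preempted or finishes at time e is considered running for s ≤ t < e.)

P3

Gantt: | P1 0-5 | P2 5-10 | P3 10-15 | P4 15-20 | P5 20-25 | P6 25-30 | P1 30-35 | P2 35-36 | P3 36-41 | P4 41-46 | P5 46-51 | P6 51-52 | P1 52-55 | P3 55-58 | P4 58-63 |
Completion: P1=55  P2=36  P3=58  P4=63  P5=51  P6=52
Turnaround (C−A): P1=55  P2=36  P3=58  P4=63  P5=51  P6=52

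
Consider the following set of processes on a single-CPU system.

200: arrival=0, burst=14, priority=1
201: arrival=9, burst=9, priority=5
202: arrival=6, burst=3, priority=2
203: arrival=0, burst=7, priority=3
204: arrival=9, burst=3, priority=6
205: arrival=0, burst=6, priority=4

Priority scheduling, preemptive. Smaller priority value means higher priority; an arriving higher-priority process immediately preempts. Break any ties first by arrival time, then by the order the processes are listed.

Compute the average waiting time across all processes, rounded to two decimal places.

16.67

Gantt: | 200 0-14 | 202 14-17 | 203 17-24 | 205 24-30 | 201 30-39 | 204 39-42 |
Completion: 200=14  201=39  202=17  203=24  204=42  205=30
Turnaround (C−A): 200=14  201=30  202=11  203=24  204=33  205=30
Waiting times: 200=0, 201=21, 202=8, 203=17, 204=30, 205=24
Average waiting = (0+21+8+17+30+24) / 6 = 100/6 = 16.67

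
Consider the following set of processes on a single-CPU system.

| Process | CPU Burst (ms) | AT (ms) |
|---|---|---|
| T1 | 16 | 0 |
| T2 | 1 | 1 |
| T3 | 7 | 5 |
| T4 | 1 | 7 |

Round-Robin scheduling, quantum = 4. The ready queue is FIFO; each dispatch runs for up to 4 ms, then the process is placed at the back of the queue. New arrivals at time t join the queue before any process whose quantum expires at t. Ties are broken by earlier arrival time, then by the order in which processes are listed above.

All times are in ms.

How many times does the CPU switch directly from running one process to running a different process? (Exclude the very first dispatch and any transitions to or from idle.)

7

Schedule: | T1 0-4 | T2 4-5 | T1 5-9 | T3 9-13 | T4 13-14 | T1 14-18 | T3 18-21 | T1 21-25 |
Completion: T1=25  T2=5  T3=21  T4=14
Turnaround (C−A): T1=25  T2=4  T3=16  T4=7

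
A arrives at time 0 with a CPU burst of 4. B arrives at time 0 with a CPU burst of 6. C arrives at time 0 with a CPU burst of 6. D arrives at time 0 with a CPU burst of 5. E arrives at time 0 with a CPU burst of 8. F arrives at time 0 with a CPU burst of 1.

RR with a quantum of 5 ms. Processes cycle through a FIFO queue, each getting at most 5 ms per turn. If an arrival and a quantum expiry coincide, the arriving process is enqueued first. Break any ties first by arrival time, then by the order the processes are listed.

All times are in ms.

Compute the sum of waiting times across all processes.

Gantt: | A 0-4 | B 4-9 | C 9-14 | D 14-19 | E 19-24 | F 24-25 | B 25-26 | C 26-27 | E 27-30 |
Completion: A=4  B=26  C=27  D=19  E=30  F=25
Waiting = turnaround − burst: A=0, B=20, C=21, D=14, E=22, F=24
Total waiting = 0 + 20 + 21 + 14 + 22 + 24 = 101

101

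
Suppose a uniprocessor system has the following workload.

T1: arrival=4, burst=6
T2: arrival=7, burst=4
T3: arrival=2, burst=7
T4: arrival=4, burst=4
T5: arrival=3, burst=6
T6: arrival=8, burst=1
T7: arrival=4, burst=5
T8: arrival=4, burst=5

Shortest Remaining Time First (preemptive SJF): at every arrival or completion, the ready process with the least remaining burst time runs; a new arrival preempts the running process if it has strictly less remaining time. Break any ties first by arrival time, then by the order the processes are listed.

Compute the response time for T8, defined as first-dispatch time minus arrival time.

19

Timeline: | idle 0-2 | T3 2-4 | T4 4-8 | T6 8-9 | T2 9-13 | T3 13-18 | T7 18-23 | T8 23-28 | T5 28-34 | T1 34-40 |
Completion: T1=40  T2=13  T3=18  T4=8  T5=34  T6=9  T7=23  T8=28
Turnaround (C−A): T1=36  T2=6  T3=16  T4=4  T5=31  T6=1  T7=19  T8=24
Response(T8) = first start − arrival = 23 − 4 = 19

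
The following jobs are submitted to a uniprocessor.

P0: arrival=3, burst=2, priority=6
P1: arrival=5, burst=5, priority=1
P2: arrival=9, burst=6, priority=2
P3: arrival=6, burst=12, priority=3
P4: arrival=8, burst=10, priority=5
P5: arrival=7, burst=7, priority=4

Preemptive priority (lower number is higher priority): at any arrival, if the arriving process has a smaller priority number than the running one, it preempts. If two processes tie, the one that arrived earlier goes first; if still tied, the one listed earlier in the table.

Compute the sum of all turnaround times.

Schedule: | idle 0-3 | P0 3-5 | P1 5-10 | P2 10-16 | P3 16-28 | P5 28-35 | P4 35-45 |
Completion: P0=5  P1=10  P2=16  P3=28  P4=45  P5=35
Turnaround = completion − arrival: P0=2, P1=5, P2=7, P3=22, P4=37, P5=28
Total turnaround = 2 + 5 + 7 + 22 + 37 + 28 = 101

101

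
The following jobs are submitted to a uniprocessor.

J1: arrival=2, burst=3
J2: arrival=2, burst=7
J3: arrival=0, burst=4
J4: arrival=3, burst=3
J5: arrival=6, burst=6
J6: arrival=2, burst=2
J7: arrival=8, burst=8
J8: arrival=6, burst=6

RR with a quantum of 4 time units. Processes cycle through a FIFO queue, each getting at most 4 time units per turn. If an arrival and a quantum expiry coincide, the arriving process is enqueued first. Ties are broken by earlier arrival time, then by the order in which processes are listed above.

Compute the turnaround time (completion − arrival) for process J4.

13

Gantt: | J3 0-4 | J1 4-7 | J2 7-11 | J6 11-13 | J4 13-16 | J5 16-20 | J8 20-24 | J7 24-28 | J2 28-31 | J5 31-33 | J8 33-35 | J7 35-39 |
Completion: J1=7  J2=31  J3=4  J4=16  J5=33  J6=13  J7=39  J8=35
Turnaround (C−A): J1=5  J2=29  J3=4  J4=13  J5=27  J6=11  J7=31  J8=29
Turnaround(J4) = completion − arrival = 16 − 3 = 13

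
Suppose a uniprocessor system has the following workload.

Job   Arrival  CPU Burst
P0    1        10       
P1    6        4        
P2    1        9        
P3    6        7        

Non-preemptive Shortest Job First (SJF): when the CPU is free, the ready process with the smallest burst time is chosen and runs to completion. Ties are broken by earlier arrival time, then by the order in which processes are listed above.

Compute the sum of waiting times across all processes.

32

Gantt: | idle 0-1 | P2 1-10 | P1 10-14 | P3 14-21 | P0 21-31 |
Completion: P0=31  P1=14  P2=10  P3=21
Turnaround (C−A): P0=30  P1=8  P2=9  P3=15
Waiting = turnaround − burst: P0=20, P1=4, P2=0, P3=8
Total waiting = 20 + 4 + 0 + 8 = 32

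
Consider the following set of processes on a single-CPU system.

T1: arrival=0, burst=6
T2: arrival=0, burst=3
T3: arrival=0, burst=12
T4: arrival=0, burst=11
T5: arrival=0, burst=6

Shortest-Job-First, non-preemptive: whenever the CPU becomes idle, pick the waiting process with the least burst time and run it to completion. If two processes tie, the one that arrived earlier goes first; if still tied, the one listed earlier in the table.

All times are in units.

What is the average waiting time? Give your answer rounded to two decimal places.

10.60

Gantt: | T2 0-3 | T1 3-9 | T5 9-15 | T4 15-26 | T3 26-38 |
Completion: T1=9  T2=3  T3=38  T4=26  T5=15
Waiting times: T1=3, T2=0, T3=26, T4=15, T5=9
Average waiting = (3+0+26+15+9) / 5 = 53/5 = 10.60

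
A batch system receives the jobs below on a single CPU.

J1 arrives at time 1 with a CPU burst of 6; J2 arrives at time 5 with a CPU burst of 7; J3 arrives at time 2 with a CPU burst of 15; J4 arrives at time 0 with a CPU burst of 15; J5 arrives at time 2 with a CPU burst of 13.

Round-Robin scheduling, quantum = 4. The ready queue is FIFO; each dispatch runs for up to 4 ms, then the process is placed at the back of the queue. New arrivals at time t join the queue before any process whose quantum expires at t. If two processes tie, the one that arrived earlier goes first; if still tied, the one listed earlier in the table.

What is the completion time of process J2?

41

Timeline: | J4 0-4 | J1 4-8 | J3 8-12 | J5 12-16 | J4 16-20 | J2 20-24 | J1 24-26 | J3 26-30 | J5 30-34 | J4 34-38 | J2 38-41 | J3 41-45 | J5 45-49 | J4 49-52 | J3 52-55 | J5 55-56 |
Completion: J1=26  J2=41  J3=55  J4=52  J5=56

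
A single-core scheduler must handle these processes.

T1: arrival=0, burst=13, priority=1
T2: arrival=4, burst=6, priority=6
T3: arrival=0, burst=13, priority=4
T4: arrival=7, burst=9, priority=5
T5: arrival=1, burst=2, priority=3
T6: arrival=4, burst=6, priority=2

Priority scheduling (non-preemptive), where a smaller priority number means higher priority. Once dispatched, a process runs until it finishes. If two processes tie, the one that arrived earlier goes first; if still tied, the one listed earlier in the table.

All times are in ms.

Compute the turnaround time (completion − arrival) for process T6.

15

Timeline: | T1 0-13 | T6 13-19 | T5 19-21 | T3 21-34 | T4 34-43 | T2 43-49 |
Completion: T1=13  T2=49  T3=34  T4=43  T5=21  T6=19
Turnaround(T6) = completion − arrival = 19 − 4 = 15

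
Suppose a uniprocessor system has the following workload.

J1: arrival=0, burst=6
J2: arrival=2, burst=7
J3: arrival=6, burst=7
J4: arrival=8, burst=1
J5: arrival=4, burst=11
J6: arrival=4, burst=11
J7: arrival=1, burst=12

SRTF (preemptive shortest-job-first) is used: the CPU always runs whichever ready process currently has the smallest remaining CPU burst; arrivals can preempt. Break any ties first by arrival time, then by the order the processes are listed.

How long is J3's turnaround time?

Timeline: | J1 0-6 | J2 6-8 | J4 8-9 | J2 9-14 | J3 14-21 | J5 21-32 | J6 32-43 | J7 43-55 |
Completion: J1=6  J2=14  J3=21  J4=9  J5=32  J6=43  J7=55
Turnaround(J3) = completion − arrival = 21 − 6 = 15

15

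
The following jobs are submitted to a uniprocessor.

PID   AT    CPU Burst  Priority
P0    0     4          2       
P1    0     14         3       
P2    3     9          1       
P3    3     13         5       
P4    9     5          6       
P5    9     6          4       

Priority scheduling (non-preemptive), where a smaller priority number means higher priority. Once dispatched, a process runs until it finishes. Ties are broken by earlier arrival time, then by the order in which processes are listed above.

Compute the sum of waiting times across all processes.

99

Schedule: | P0 0-4 | P2 4-13 | P1 13-27 | P5 27-33 | P3 33-46 | P4 46-51 |
Completion: P0=4  P1=27  P2=13  P3=46  P4=51  P5=33
Turnaround (C−A): P0=4  P1=27  P2=10  P3=43  P4=42  P5=24
Waiting = turnaround − burst: P0=0, P1=13, P2=1, P3=30, P4=37, P5=18
Total waiting = 0 + 13 + 1 + 30 + 37 + 18 = 99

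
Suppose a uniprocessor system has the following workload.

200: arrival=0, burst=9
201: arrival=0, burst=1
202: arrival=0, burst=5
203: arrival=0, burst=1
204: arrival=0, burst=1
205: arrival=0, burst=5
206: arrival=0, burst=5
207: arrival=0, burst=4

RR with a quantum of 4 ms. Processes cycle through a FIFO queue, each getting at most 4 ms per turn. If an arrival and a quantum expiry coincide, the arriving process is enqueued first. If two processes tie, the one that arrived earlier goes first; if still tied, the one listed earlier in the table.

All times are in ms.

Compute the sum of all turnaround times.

167

Timeline: | 200 0-4 | 201 4-5 | 202 5-9 | 203 9-10 | 204 10-11 | 205 11-15 | 206 15-19 | 207 19-23 | 200 23-27 | 202 27-28 | 205 28-29 | 206 29-30 | 200 30-31 |
Completion: 200=31  201=5  202=28  203=10  204=11  205=29  206=30  207=23
Turnaround (C−A): 200=31  201=5  202=28  203=10  204=11  205=29  206=30  207=23
Turnaround = completion − arrival: 200=31, 201=5, 202=28, 203=10, 204=11, 205=29, 206=30, 207=23
Total turnaround = 31 + 5 + 28 + 10 + 11 + 29 + 30 + 23 = 167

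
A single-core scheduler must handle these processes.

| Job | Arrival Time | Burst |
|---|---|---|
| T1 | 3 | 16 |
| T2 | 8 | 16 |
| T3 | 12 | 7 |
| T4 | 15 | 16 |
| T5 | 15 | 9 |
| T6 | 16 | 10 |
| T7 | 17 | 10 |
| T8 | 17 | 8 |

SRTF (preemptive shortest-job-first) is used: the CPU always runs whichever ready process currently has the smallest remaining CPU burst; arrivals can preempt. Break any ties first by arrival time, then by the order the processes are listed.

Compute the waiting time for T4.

64

Gantt: | idle 0-3 | T1 3-19 | T3 19-26 | T8 26-34 | T5 34-43 | T6 43-53 | T7 53-63 | T2 63-79 | T4 79-95 |
Completion: T1=19  T2=79  T3=26  T4=95  T5=43  T6=53  T7=63  T8=34
Turnaround (C−A): T1=16  T2=71  T3=14  T4=80  T5=28  T6=37  T7=46  T8=17
Waiting(T4) = turnaround − burst = 80 − 16 = 64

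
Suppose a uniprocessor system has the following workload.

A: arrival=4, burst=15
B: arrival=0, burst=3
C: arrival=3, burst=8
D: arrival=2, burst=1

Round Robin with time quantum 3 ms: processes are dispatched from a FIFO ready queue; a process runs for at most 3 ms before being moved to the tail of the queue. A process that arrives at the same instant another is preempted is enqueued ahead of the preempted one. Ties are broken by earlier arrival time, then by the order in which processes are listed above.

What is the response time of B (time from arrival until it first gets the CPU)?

0

Gantt: | B 0-3 | D 3-4 | C 4-7 | A 7-10 | C 10-13 | A 13-16 | C 16-18 | A 18-27 |
Completion: A=27  B=3  C=18  D=4
Response(B) = first start − arrival = 0 − 0 = 0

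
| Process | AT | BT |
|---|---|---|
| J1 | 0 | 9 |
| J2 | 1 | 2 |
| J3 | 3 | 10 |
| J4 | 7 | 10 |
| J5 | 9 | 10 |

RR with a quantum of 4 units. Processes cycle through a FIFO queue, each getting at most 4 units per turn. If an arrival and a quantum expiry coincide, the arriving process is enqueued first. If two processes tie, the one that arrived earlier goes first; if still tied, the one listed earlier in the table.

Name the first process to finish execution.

J2

Gantt: | J1 0-4 | J2 4-6 | J3 6-10 | J1 10-14 | J4 14-18 | J5 18-22 | J3 22-26 | J1 26-27 | J4 27-31 | J5 31-35 | J3 35-37 | J4 37-39 | J5 39-41 |
Completion: J1=27  J2=6  J3=37  J4=39  J5=41
Turnaround (C−A): J1=27  J2=5  J3=34  J4=32  J5=32
Finish order: J2 → J1 → J3 → J4 → J5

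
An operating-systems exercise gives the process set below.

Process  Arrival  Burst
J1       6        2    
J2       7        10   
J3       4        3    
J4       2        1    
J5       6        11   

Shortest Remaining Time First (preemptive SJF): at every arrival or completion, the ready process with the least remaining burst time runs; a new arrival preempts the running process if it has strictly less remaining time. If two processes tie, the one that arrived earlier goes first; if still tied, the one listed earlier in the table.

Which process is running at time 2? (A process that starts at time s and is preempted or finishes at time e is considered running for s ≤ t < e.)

J4

Gantt: | idle 0-2 | J4 2-3 | idle 3-4 | J3 4-7 | J1 7-9 | J2 9-19 | J5 19-30 |
Completion: J1=9  J2=19  J3=7  J4=3  J5=30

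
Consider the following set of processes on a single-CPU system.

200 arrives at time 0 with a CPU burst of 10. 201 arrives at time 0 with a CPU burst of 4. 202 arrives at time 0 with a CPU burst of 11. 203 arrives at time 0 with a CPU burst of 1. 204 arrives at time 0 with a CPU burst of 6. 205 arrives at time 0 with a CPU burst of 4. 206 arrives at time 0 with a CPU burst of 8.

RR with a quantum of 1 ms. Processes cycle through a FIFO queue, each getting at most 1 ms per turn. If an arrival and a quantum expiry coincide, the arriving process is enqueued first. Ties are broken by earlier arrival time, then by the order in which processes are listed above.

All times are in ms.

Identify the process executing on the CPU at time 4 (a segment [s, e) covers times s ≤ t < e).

Gantt: | 200 0-1 | 201 1-2 | 202 2-3 | 203 3-4 | 204 4-5 | 205 5-6 | 206 6-7 | 200 7-8 | 201 8-9 | 202 9-10 | 204 10-11 | 205 11-12 | 206 12-13 | 200 13-14 | 201 14-15 | 202 15-16 | 204 16-17 | 205 17-18 | 206 18-19 | 200 19-20 | 201 20-21 | 202 21-22 | 204 22-23 | 205 23-24 | 206 24-25 | 200 25-26 | 202 26-27 | 204 27-28 | 206 28-29 | 200 29-30 | 202 30-31 | 204 31-32 | 206 32-33 | 200 33-34 | 202 34-35 | 206 35-36 | 200 36-37 | 202 37-38 | 206 38-39 | 200 39-40 | 202 40-41 | 200 41-42 | 202 42-44 |
Completion: 200=42  201=21  202=44  203=4  204=32  205=24  206=39
Turnaround (C−A): 200=42  201=21  202=44  203=4  204=32  205=24  206=39

204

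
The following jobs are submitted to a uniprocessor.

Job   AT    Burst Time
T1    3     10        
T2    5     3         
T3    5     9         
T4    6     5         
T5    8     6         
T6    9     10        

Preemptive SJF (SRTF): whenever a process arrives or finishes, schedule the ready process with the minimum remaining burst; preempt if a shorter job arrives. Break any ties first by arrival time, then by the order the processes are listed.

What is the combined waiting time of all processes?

Gantt: | idle 0-3 | T1 3-5 | T2 5-8 | T4 8-13 | T5 13-19 | T1 19-27 | T3 27-36 | T6 36-46 |
Completion: T1=27  T2=8  T3=36  T4=13  T5=19  T6=46
Waiting = turnaround − burst: T1=14, T2=0, T3=22, T4=2, T5=5, T6=27
Total waiting = 14 + 0 + 22 + 2 + 5 + 27 = 70

70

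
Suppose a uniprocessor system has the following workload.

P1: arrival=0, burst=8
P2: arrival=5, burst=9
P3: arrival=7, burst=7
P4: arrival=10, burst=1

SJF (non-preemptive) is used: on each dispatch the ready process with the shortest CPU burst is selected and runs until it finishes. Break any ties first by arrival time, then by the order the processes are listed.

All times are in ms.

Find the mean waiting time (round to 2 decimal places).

4.25

Timeline: | P1 0-8 | P3 8-15 | P4 15-16 | P2 16-25 |
Completion: P1=8  P2=25  P3=15  P4=16
Waiting times: P1=0, P2=11, P3=1, P4=5
Average waiting = (0+11+1+5) / 4 = 17/4 = 4.25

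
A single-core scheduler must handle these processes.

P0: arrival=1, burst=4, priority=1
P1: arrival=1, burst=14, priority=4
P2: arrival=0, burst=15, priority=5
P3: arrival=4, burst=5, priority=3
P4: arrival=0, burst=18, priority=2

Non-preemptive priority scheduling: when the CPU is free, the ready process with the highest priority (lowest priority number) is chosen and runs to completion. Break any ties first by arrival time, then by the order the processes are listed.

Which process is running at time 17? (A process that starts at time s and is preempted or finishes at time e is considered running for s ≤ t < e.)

Gantt: | P4 0-18 | P0 18-22 | P3 22-27 | P1 27-41 | P2 41-56 |
Completion: P0=22  P1=41  P2=56  P3=27  P4=18
Turnaround (C−A): P0=21  P1=40  P2=56  P3=23  P4=18

P4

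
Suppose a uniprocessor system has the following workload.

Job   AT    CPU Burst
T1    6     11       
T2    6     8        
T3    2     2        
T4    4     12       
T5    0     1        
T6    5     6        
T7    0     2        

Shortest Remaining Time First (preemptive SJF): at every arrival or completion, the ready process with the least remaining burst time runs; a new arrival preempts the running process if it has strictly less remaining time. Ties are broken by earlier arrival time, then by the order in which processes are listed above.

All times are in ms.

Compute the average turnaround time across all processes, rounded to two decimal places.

12.57

Gantt: | T5 0-1 | T7 1-3 | T3 3-5 | T6 5-11 | T2 11-19 | T1 19-30 | T4 30-42 |
Completion: T1=30  T2=19  T3=5  T4=42  T5=1  T6=11  T7=3
Turnaround times: T1=24, T2=13, T3=3, T4=38, T5=1, T6=6, T7=3
Average turnaround = (24+13+3+38+1+6+3) / 7 = 88/7 = 12.57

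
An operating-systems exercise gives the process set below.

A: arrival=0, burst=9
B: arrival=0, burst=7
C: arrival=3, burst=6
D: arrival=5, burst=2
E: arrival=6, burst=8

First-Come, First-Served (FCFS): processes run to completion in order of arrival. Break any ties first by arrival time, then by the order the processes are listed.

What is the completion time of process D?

Timeline: | A 0-9 | B 9-16 | C 16-22 | D 22-24 | E 24-32 |
Completion: A=9  B=16  C=22  D=24  E=32

24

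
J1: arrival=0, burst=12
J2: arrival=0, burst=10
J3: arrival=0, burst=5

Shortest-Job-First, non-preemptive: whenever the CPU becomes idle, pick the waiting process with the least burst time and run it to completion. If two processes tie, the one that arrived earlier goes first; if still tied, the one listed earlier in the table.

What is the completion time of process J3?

Schedule: | J3 0-5 | J2 5-15 | J1 15-27 |
Completion: J1=27  J2=15  J3=5
Turnaround (C−A): J1=27  J2=15  J3=5

5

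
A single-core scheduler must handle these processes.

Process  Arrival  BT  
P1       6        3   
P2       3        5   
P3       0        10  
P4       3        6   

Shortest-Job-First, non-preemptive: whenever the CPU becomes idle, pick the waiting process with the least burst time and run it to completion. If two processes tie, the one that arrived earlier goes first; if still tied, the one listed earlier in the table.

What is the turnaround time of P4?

21

Schedule: | P3 0-10 | P1 10-13 | P2 13-18 | P4 18-24 |
Completion: P1=13  P2=18  P3=10  P4=24
Turnaround(P4) = completion − arrival = 24 − 3 = 21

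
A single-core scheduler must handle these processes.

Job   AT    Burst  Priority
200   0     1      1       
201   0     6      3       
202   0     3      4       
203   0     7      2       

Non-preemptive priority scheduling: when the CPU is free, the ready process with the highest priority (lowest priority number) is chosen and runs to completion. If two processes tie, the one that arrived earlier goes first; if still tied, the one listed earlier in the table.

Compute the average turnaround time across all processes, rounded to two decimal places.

Schedule: | 200 0-1 | 203 1-8 | 201 8-14 | 202 14-17 |
Completion: 200=1  201=14  202=17  203=8
Turnaround times: 200=1, 201=14, 202=17, 203=8
Average turnaround = (1+14+17+8) / 4 = 40/4 = 10.00

10.00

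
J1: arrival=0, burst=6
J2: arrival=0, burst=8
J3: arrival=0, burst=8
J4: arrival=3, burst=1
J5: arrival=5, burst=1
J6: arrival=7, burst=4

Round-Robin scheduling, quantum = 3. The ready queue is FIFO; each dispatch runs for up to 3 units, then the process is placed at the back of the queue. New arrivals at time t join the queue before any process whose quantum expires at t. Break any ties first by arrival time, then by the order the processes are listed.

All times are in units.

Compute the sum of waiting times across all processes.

73

Timeline: | J1 0-3 | J2 3-6 | J3 6-9 | J4 9-10 | J1 10-13 | J5 13-14 | J2 14-17 | J6 17-20 | J3 20-23 | J2 23-25 | J6 25-26 | J3 26-28 |
Completion: J1=13  J2=25  J3=28  J4=10  J5=14  J6=26
Turnaround (C−A): J1=13  J2=25  J3=28  J4=7  J5=9  J6=19
Waiting = turnaround − burst: J1=7, J2=17, J3=20, J4=6, J5=8, J6=15
Total waiting = 7 + 17 + 20 + 6 + 8 + 15 = 73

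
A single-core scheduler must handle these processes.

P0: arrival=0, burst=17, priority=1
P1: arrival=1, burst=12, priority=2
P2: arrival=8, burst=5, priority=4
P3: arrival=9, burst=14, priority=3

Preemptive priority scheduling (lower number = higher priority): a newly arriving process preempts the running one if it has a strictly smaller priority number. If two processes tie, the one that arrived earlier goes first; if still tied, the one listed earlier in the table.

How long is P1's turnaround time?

28

Gantt: | P0 0-17 | P1 17-29 | P3 29-43 | P2 43-48 |
Completion: P0=17  P1=29  P2=48  P3=43
Turnaround (C−A): P0=17  P1=28  P2=40  P3=34
Turnaround(P1) = completion − arrival = 29 − 1 = 28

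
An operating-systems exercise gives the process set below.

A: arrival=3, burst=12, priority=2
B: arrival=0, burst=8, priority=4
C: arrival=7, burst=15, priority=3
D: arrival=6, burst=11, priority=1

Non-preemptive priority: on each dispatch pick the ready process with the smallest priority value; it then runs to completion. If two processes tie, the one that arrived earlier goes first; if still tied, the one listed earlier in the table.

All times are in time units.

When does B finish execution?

Timeline: | B 0-8 | D 8-19 | A 19-31 | C 31-46 |
Completion: A=31  B=8  C=46  D=19
Turnaround (C−A): A=28  B=8  C=39  D=13

8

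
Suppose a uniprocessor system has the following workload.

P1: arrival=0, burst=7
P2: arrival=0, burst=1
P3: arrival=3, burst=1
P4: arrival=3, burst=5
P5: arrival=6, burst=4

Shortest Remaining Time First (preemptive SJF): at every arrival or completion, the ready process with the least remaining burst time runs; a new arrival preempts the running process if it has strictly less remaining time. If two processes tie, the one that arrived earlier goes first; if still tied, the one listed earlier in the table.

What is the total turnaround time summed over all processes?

Gantt: | P2 0-1 | P1 1-3 | P3 3-4 | P1 4-9 | P5 9-13 | P4 13-18 |
Completion: P1=9  P2=1  P3=4  P4=18  P5=13
Turnaround (C−A): P1=9  P2=1  P3=1  P4=15  P5=7
Turnaround = completion − arrival: P1=9, P2=1, P3=1, P4=15, P5=7
Total turnaround = 9 + 1 + 1 + 15 + 7 = 33

33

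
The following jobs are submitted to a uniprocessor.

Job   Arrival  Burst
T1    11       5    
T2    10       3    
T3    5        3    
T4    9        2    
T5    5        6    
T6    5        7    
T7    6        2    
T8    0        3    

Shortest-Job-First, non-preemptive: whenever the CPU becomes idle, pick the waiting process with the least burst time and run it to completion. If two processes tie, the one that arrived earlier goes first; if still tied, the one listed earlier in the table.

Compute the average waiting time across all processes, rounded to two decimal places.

5.63

Timeline: | T8 0-3 | idle 3-5 | T3 5-8 | T7 8-10 | T4 10-12 | T2 12-15 | T1 15-20 | T5 20-26 | T6 26-33 |
Completion: T1=20  T2=15  T3=8  T4=12  T5=26  T6=33  T7=10  T8=3
Waiting times: T1=4, T2=2, T3=0, T4=1, T5=15, T6=21, T7=2, T8=0
Average waiting = (4+2+0+1+15+21+2+0) / 8 = 45/8 = 5.63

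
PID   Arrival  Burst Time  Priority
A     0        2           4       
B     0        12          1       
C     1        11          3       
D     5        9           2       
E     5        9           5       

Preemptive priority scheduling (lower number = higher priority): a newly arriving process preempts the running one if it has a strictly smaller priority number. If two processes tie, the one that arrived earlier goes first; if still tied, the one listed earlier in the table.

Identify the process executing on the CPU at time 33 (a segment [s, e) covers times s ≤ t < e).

A

Timeline: | B 0-12 | D 12-21 | C 21-32 | A 32-34 | E 34-43 |
Completion: A=34  B=12  C=32  D=21  E=43
Turnaround (C−A): A=34  B=12  C=31  D=16  E=38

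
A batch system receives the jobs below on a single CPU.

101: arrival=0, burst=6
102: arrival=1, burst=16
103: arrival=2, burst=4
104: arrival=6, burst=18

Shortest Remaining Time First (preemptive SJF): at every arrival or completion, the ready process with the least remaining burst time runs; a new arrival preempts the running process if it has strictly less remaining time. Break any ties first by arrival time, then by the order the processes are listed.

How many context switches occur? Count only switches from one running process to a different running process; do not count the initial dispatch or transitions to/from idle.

3

Schedule: | 101 0-6 | 103 6-10 | 102 10-26 | 104 26-44 |
Completion: 101=6  102=26  103=10  104=44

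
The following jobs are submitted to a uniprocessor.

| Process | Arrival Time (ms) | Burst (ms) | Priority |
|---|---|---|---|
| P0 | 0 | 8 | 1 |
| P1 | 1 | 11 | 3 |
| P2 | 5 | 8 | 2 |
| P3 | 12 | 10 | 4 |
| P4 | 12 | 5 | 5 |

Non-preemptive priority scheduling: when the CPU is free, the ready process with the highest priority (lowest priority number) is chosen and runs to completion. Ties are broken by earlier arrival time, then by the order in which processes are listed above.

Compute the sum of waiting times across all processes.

Schedule: | P0 0-8 | P2 8-16 | P1 16-27 | P3 27-37 | P4 37-42 |
Completion: P0=8  P1=27  P2=16  P3=37  P4=42
Turnaround (C−A): P0=8  P1=26  P2=11  P3=25  P4=30
Waiting = turnaround − burst: P0=0, P1=15, P2=3, P3=15, P4=25
Total waiting = 0 + 15 + 3 + 15 + 25 = 58

58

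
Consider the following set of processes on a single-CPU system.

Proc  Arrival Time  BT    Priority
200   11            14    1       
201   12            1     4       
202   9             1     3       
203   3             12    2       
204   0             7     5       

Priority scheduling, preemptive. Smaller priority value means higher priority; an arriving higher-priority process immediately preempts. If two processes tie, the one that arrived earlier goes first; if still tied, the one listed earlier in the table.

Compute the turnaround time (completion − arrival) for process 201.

Schedule: | 204 0-3 | 203 3-11 | 200 11-25 | 203 25-29 | 202 29-30 | 201 30-31 | 204 31-35 |
Completion: 200=25  201=31  202=30  203=29  204=35
Turnaround (C−A): 200=14  201=19  202=21  203=26  204=35
Turnaround(201) = completion − arrival = 31 − 12 = 19

19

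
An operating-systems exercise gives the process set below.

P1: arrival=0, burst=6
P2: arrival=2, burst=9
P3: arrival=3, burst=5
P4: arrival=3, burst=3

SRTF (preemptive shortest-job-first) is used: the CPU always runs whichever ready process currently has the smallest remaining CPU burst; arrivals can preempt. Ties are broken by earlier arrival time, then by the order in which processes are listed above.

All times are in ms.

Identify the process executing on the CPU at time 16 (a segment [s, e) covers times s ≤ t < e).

P2

Gantt: | P1 0-6 | P4 6-9 | P3 9-14 | P2 14-23 |
Completion: P1=6  P2=23  P3=14  P4=9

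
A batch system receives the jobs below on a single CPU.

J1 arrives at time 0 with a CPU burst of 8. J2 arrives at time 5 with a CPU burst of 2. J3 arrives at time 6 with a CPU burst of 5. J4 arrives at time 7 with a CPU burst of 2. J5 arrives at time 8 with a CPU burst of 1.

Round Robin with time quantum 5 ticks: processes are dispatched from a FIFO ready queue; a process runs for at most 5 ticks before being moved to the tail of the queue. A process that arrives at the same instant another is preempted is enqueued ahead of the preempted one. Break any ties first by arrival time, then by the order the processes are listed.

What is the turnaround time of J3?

Timeline: | J1 0-5 | J2 5-7 | J1 7-10 | J3 10-15 | J4 15-17 | J5 17-18 |
Completion: J1=10  J2=7  J3=15  J4=17  J5=18
Turnaround (C−A): J1=10  J2=2  J3=9  J4=10  J5=10
Turnaround(J3) = completion − arrival = 15 − 6 = 9

9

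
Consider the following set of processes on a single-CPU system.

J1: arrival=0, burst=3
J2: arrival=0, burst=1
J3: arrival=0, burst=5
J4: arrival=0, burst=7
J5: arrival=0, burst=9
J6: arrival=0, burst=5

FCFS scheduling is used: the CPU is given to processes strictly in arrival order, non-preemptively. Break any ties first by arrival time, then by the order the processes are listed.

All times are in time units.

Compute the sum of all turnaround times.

87

Schedule: | J1 0-3 | J2 3-4 | J3 4-9 | J4 9-16 | J5 16-25 | J6 25-30 |
Completion: J1=3  J2=4  J3=9  J4=16  J5=25  J6=30
Turnaround (C−A): J1=3  J2=4  J3=9  J4=16  J5=25  J6=30
Turnaround = completion − arrival: J1=3, J2=4, J3=9, J4=16, J5=25, J6=30
Total turnaround = 3 + 4 + 9 + 16 + 25 + 30 = 87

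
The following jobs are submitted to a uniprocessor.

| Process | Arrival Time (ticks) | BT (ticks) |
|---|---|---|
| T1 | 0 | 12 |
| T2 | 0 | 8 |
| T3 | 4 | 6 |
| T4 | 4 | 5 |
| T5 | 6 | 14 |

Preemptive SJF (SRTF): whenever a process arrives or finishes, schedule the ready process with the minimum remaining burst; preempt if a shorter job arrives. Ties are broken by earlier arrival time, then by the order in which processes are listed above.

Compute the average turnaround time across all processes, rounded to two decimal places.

Gantt: | T2 0-8 | T4 8-13 | T3 13-19 | T1 19-31 | T5 31-45 |
Completion: T1=31  T2=8  T3=19  T4=13  T5=45
Turnaround times: T1=31, T2=8, T3=15, T4=9, T5=39
Average turnaround = (31+8+15+9+39) / 5 = 102/5 = 20.40

20.40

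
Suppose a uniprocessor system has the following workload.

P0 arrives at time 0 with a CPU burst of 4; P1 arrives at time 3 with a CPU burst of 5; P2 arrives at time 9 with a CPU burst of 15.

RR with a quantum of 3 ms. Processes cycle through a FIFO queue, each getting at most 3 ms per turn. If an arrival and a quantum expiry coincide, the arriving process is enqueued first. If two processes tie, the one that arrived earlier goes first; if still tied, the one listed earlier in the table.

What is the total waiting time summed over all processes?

Timeline: | P0 0-3 | P1 3-6 | P0 6-7 | P1 7-9 | P2 9-24 |
Completion: P0=7  P1=9  P2=24
Turnaround (C−A): P0=7  P1=6  P2=15
Waiting = turnaround − burst: P0=3, P1=1, P2=0
Total waiting = 3 + 1 + 0 = 4

4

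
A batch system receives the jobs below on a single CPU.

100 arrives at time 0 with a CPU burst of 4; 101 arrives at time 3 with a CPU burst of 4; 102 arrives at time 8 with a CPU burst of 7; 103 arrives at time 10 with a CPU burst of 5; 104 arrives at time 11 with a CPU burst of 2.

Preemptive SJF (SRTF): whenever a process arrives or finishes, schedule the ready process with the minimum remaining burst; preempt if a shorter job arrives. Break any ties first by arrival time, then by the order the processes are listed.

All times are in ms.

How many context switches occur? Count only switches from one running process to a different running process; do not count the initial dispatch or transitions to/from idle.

Schedule: | 100 0-4 | 101 4-8 | 102 8-11 | 104 11-13 | 102 13-17 | 103 17-22 |
Completion: 100=4  101=8  102=17  103=22  104=13
Turnaround (C−A): 100=4  101=5  102=9  103=12  104=2

5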